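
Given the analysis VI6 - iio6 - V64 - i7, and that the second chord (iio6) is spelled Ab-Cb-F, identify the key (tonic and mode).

Eb minor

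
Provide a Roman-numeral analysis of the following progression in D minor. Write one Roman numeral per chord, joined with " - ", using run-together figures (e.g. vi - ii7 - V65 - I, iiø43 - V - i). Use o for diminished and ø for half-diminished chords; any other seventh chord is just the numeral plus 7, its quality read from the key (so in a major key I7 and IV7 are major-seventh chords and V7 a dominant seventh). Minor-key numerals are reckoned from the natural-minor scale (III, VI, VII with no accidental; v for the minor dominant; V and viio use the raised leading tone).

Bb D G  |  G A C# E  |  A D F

iv6 - V42 - i64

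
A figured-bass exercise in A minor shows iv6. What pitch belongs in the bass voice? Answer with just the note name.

F

iv in A minor has root D; the chord is D-F-A.
The figure 6 means first inversion — the third is in the bass.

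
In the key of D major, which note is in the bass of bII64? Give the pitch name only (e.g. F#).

bII in D major has root Eb; the chord is Eb-G-Bb.
The figure 64 means second inversion — the fifth is in the bass.

Bb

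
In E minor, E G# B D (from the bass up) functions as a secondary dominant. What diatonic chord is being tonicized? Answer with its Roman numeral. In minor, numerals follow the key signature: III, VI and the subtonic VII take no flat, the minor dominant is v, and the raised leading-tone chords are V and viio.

iv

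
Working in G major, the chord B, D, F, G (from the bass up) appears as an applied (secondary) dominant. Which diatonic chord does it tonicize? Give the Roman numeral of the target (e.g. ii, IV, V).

IV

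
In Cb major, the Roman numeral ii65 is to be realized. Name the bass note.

ii in Cb major has root Db; the chord is Db-Fb-Ab-Cb.
The figure 65 means first inversion — the third is in the bass.

Fb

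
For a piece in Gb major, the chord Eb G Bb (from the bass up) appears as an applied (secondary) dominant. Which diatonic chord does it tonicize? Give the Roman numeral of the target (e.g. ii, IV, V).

ii

The chord is a major triad on Eb.
A dominant resolves down a perfect fifth: Eb → Ab. In Gb major, Ab is scale degree 2, i.e. ii.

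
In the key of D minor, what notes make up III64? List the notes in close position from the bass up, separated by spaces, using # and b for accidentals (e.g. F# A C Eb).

The numeral's case and figure indicate a major triad. In D minor its root, the mediant, is F.
Stacking thirds from F gives F-A-C.
The figured bass 64 indicates second inversion, placing the fifth (C) in the bass: C-F-A.

C F A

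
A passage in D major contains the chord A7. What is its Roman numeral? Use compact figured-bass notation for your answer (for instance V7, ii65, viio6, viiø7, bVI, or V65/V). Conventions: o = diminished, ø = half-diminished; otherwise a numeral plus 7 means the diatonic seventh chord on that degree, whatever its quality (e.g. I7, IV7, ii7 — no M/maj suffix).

The pitches A-C#-E-G form a dominant seventh chord rooted on A.
In D major, A is the dominant; the diatonic dominant seventh chord there is V7.

V7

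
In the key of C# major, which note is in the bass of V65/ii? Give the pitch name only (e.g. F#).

The applied chord V65/ii is rooted on A#: A#-C##-E#-G#.
The figure 65 means first inversion — the third is in the bass.

C##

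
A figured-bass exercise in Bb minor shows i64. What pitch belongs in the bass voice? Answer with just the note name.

F

i in Bb minor has root Bb; the chord is Bb-Db-F.
The figure 64 means second inversion — the fifth is in the bass.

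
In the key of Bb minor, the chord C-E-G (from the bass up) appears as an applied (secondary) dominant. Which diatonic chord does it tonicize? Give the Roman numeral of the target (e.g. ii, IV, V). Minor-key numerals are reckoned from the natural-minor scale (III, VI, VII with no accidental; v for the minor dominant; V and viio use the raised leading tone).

V

The chord is a major triad on C.
A dominant resolves down a perfect fifth: C → F. In Bb minor, F is scale degree 5, i.e. V.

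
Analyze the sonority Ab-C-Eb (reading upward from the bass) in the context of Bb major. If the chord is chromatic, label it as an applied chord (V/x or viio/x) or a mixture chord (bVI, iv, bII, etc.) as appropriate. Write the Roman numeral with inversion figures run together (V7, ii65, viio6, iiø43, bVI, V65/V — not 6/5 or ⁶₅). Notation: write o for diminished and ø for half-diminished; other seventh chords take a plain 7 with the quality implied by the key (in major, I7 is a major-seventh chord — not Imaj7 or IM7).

bVII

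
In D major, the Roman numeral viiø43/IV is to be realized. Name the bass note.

C

The applied chord viiø43/IV is rooted on F#: F#-A-C-E.
The figure 43 means second inversion — the fifth is in the bass.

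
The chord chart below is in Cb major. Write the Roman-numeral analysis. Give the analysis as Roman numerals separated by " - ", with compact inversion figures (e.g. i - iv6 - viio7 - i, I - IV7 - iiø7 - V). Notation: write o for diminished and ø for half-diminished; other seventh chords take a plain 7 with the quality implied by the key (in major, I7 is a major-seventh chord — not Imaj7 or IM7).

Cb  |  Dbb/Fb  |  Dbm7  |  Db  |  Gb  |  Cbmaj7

I - bII6 - ii7 - V/V - V - I7

Cb: major triad on Cb = scale degree 1 → I.
Dbb/Fb is non-diatonic — a major triad on the lowered supertonic (Dbb): the Neapolitan sixth, bII6 (third, Fb, in the bass — hence the 6).
Dbm7 has root Db, degree 2 in Cb major, so ii7.
Db is the secondary dominant of V (major triad on Db): V/V.
Gb has root Gb, degree 5 in Cb major, so V.
Cbmaj7 has root Cb, degree 1 in Cb major, so I7.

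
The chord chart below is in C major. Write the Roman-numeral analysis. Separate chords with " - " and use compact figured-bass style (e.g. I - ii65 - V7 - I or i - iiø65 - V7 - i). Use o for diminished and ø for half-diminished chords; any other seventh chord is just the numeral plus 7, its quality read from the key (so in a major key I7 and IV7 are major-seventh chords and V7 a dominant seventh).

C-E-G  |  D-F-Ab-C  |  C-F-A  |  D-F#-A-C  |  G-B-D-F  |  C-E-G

I - iiø7 - IV64 - V7/V - V7 - I

C-E-G has root C, degree 1 in C major, so I.
D-F-Ab-C is non-diatonic — iiø7, a mixture chord from C minor.
C-F-A: major triad on F = scale degree 4 → IV64.
D-F#-A-C: chromatic; D is V of V, so V7/V.
G-B-D-F: dominant seventh chord on G = scale degree 5 → V7.
C-E-G: root C is the tonic; major triad there is I.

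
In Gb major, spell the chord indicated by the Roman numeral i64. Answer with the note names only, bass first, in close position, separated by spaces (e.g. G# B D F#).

i64 is the minor tonic, borrowed from the parallel minor. In Gb major that root is Gb.
So the chord is Gb-Bbb-Db.
With the 64 figure the chord is in second inversion; from the bass Db upward in close position it reads Db-Gb-Bbb.

Db Gb Bbb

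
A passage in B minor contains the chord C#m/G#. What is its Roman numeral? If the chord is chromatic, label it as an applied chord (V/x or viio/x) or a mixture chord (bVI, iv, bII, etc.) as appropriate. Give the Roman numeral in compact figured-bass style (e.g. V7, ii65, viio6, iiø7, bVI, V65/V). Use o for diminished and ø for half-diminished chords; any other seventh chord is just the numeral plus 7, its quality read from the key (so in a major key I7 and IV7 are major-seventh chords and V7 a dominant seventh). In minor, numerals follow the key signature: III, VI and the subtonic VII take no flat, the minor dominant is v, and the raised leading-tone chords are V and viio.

Stacked in thirds the chord is C#-E-G#: a minor triad on C#.
C# is the second degree of B minor. This is the minor supertonic, borrowed from the parallel major (the Dorian ii).
With G# in the bass the chord is in second inversion, so the figured bass is 64.

ii64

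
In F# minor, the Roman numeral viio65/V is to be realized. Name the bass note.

The applied chord viio65/V is rooted on B#: B#-D#-F#-A.
The figure 65 means first inversion — the third is in the bass.

D#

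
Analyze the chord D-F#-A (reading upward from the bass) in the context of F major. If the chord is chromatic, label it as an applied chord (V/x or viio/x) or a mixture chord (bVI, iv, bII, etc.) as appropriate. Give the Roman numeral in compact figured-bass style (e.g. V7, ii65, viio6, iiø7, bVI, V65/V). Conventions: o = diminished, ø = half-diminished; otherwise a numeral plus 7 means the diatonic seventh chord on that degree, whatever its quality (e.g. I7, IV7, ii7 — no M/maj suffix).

V/ii

The pitches D-F#-A form a major triad rooted on D.
D is not a diatonic chord root with this quality in F major, but it lies a perfect fifth above G (ii), so the chord functions as an applied dominant of ii.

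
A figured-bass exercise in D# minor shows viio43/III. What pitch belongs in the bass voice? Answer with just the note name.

B

The applied chord viio43/III is rooted on E#: E#-G#-B-D.
The figure 43 means second inversion — the fifth is in the bass.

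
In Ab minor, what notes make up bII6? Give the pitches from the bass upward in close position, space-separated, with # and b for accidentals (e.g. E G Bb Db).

Db Fb Bbb

Scale degree 2 in Ab minor is Bb; lowering it a half step gives Bbb. bII6 is the Neapolitan sixth — a major triad on the lowered second degree, here in its customary first inversion.
So the chord is Bbb-Db-Fb.
With the 6 figure the chord is in first inversion; from the bass Db upward in close position it reads Db-Fb-Bbb.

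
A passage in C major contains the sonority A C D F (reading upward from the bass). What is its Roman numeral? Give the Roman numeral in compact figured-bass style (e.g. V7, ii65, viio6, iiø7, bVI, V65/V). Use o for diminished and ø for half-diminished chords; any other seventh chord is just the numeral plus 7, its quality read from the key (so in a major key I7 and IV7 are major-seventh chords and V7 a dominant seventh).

ii43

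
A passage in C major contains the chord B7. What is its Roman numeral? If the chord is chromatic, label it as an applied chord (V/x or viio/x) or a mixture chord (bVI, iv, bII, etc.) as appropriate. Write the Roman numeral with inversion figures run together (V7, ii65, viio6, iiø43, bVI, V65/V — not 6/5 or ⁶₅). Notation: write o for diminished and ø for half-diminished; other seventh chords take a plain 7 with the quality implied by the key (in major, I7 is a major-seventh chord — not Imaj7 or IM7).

The pitches B-D#-F#-A form a dominant seventh chord rooted on B.
B is not a diatonic chord root with this quality in C major, but it lies a perfect fifth above E (iii), so the chord functions as an applied dominant of iii.

V7/iii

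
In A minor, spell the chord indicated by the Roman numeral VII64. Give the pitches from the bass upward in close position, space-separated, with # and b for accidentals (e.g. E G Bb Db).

D G B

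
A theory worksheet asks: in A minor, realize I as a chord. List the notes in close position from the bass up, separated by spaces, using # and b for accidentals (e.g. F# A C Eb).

A C# E

Scale degree 1 in A minor is A; here the chord built on it is altered to a major triad. I is the major tonic (Picardy third), borrowed from the parallel major.
So the chord is A-C#-E.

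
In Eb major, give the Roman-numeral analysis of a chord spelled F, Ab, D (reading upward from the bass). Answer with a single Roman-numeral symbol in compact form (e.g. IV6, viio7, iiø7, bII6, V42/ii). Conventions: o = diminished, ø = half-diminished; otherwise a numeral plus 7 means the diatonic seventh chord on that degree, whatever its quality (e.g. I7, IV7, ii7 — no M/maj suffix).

viio6

The pitches D-F-Ab form a diminished triad rooted on D.
In Eb major, D is the leading tone; the diatonic diminished triad there is viio.
With F in the bass the chord is in first inversion, so the figured bass is 6.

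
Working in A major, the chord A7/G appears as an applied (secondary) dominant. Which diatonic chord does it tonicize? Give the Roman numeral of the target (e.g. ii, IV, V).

IV

The chord is a dominant seventh chord on A.
A dominant resolves down a perfect fifth: A → D. In A major, D is scale degree 4, i.e. IV.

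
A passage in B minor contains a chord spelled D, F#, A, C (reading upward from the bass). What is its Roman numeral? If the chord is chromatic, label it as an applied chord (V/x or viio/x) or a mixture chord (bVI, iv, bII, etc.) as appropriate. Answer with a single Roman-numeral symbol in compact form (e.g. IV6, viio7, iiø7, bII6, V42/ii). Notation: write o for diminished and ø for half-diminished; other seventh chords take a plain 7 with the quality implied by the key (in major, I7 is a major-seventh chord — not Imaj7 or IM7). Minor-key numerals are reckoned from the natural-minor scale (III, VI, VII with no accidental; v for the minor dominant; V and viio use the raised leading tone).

V7/VI

The pitches D-F#-A-C form a dominant seventh chord rooted on D.
D is not a diatonic chord root with this quality in B minor, but it lies a perfect fifth above G (VI), so the chord functions as an applied dominant of VI.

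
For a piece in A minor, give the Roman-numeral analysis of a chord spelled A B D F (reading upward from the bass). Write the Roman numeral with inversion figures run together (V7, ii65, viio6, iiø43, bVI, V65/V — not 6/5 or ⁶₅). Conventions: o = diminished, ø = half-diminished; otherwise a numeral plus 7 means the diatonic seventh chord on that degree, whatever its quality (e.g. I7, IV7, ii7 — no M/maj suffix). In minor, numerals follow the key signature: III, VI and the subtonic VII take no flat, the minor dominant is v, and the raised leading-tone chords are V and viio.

iiø42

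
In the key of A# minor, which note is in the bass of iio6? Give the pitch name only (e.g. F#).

iio in A# minor has root B#; the chord is B#-D#-F#.
The figure 6 means first inversion — the third is in the bass.

D#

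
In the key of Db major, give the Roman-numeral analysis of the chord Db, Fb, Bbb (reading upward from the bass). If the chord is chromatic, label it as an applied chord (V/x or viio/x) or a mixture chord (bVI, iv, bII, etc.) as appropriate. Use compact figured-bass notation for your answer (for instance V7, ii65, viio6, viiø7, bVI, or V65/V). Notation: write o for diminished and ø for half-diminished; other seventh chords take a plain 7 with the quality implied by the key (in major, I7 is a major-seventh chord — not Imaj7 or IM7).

The pitches Bbb-Db-Fb form a major triad rooted on Bbb.
Bbb is the lowered sixth degree of Db major (diatonic 6 would be Bb). This is a major triad on the lowered sixth degree, borrowed from the parallel minor.
With Db in the bass the chord is in first inversion, so the figured bass is 6.

bVI6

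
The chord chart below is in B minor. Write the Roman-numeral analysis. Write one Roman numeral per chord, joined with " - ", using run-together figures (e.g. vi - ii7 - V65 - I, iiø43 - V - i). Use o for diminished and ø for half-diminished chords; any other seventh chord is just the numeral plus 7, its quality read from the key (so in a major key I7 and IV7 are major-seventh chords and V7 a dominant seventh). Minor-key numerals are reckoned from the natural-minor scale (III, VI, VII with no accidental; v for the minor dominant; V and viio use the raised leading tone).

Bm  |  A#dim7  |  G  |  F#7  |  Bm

Bm: minor triad on B = scale degree 1 → i.
A#dim7 has root A#, degree 7 in B minor, so viio7.
G: root G is the submediant; major triad there is VI.
F#7 has root F#, degree 5 in B minor, so V7.
Bm: minor triad on B = scale degree 1 → i.

i - viio7 - VI - V7 - i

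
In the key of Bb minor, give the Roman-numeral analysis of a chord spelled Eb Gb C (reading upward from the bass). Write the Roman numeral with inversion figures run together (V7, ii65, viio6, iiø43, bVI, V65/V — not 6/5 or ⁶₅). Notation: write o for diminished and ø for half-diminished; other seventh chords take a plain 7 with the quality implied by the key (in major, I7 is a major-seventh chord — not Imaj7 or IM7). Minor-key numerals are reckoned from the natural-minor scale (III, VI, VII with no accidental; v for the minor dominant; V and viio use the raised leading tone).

iio6

The pitches C-Eb-Gb form a diminished triad rooted on C.
In Bb minor, C is the supertonic; the diatonic diminished triad there is iio.
With Eb in the bass the chord is in first inversion, so the figured bass is 6.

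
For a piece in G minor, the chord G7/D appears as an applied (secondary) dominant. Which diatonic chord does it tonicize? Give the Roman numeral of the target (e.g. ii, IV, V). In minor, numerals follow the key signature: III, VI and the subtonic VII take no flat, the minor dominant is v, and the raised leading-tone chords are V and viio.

iv

The chord is a dominant seventh chord on G.
A dominant resolves down a perfect fifth: G → C. In G minor, C is scale degree 4, i.e. iv.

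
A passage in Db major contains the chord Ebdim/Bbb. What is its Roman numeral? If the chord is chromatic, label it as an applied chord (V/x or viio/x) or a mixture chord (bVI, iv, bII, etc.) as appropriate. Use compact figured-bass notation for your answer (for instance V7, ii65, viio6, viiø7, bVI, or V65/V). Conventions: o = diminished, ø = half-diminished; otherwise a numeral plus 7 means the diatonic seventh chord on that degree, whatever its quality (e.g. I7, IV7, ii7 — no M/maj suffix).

Stacked in thirds the chord is Eb-Gb-Bbb: a diminished triad on Eb.
Eb is the second degree of Db major. This is the diminished supertonic triad, borrowed from the parallel minor.
With Bbb in the bass the chord is in second inversion, so the figured bass is 64.

iio64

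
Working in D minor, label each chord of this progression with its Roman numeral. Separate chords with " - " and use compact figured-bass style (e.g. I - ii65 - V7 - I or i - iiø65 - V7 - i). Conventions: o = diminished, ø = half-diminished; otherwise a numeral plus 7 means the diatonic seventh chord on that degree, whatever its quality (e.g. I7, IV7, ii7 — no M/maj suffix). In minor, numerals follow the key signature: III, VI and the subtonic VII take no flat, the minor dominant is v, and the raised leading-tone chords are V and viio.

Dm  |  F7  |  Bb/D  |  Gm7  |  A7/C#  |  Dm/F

Dm has root D, degree 1 in D minor, so i.
F7: a dominant seventh chord on F, the applied dominant of VI → V7/VI.
Bb/D has root Bb, degree 6 in D minor, so VI6.
Gm7: minor seventh chord on G = scale degree 4 → iv7.
A7/C#: root A is the dominant; dominant seventh chord there is V65.
Dm/F has root D, degree 1 in D minor, so i6.

i - V7/VI - VI6 - iv7 - V65 - i6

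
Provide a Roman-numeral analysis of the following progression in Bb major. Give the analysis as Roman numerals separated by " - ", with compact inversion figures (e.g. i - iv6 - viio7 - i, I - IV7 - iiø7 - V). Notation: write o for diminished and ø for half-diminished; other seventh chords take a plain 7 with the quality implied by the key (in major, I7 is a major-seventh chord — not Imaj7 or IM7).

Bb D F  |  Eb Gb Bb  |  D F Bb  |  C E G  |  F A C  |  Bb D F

I - iv - I6 - V/V - V - I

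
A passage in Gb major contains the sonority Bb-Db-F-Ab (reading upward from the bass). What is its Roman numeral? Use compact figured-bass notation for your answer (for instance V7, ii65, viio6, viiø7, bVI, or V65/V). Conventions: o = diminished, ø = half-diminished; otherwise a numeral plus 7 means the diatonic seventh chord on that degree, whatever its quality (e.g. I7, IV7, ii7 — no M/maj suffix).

The pitches Bb-Db-F-Ab form a minor seventh chord rooted on Bb.
Bb is scale degree 3 in Gb major, and a minor seventh chord on that degree is written iii7.

iii7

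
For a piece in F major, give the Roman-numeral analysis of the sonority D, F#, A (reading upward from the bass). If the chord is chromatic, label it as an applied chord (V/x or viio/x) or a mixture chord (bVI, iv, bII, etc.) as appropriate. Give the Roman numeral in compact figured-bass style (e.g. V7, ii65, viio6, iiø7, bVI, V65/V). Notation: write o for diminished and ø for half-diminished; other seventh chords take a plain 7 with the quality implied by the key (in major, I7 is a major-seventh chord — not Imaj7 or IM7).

The pitches D-F#-A form a major triad rooted on D.
D is not a diatonic chord root with this quality in F major, but it lies a perfect fifth above G (ii), so the chord functions as an applied dominant of ii.

V/ii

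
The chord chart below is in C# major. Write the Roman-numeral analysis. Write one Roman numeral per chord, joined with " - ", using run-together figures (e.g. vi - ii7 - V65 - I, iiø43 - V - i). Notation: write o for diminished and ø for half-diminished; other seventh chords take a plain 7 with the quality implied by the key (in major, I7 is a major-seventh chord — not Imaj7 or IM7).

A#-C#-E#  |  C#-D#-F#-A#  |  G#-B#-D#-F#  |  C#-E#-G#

vi - ii42 - V7 - I

A#-C#-E#: root A# is the submediant; minor triad there is vi.
C#-D#-F#-A#: root D# is the supertonic; minor seventh chord there is ii42.
G#-B#-D#-F#: dominant seventh chord on G# = scale degree 5 → V7.
C#-E#-G#: root C# is the tonic; major triad there is I.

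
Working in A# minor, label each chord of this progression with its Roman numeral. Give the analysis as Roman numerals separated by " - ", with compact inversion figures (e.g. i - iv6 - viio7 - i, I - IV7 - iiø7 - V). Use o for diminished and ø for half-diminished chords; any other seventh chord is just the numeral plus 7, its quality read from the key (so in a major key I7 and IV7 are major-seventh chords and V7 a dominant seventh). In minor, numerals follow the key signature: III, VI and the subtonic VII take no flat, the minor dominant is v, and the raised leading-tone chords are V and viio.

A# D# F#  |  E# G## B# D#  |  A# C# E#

A#-D#-F# has root D#, degree 4 in A# minor, so iv64.
E#-G##-B#-D# has root E#, degree 5 in A# minor, so V7.
A#-C#-E# has root A#, degree 1 in A# minor, so i.

iv64 - V7 - i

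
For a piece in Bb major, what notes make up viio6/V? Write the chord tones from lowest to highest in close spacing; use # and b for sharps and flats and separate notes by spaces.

G Bb E

The slash marks an applied leading-tone chord: viio of V. In Bb major, V is F, so the leading tone to it is E, a half step below.
Building a diminished triad on E gives E-G-Bb.
With the 6 figure the chord is in first inversion; from the bass G upward in close position it reads G-Bb-E.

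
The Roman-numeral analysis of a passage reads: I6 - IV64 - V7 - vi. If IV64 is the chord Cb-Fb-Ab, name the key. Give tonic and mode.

Cb major

The chord Fb/Cb is a major triad rooted on Fb; its label is IV64.
Counting down 3 scale steps from Fb places the tonic on Cb; a major triad on degree 4 is diatonic only in major.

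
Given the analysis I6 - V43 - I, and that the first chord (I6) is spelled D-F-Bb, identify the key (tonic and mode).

The anchor chord is a major triad on Bb, labeled I6.
If Bb is scale degree 1 and the mode makes that degree carry a major triad, the tonic is Bb and the mode is major.

Bb major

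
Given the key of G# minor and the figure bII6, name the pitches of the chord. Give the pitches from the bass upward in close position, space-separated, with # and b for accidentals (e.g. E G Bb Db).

Scale degree 2 in G# minor is A#; lowering it a half step gives A. bII6 is the Neapolitan sixth — a major triad on the lowered second degree, here in its customary first inversion.
So the chord is A-C#-E.
The figured bass 6 indicates first inversion, placing the third (C#) in the bass: C#-E-A.

C# E A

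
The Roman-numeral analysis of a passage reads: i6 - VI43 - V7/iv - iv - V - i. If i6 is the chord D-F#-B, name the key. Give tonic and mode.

B minor

i6 is given as D-F#-B — a minor triad with root B.
If B is scale degree 1 and the mode makes that degree carry a minor triad, the tonic is B and the mode is minor.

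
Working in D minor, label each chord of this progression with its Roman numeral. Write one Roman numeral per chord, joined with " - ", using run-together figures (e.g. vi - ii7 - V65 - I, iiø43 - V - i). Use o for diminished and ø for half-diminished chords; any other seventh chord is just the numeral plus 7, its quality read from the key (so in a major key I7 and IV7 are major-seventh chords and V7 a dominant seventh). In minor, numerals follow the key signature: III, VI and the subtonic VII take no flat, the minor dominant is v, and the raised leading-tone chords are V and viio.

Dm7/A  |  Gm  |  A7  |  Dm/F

i43 - iv - V7 - i6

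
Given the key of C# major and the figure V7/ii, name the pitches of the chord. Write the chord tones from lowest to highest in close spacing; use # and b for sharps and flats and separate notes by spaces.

A# C## E# G#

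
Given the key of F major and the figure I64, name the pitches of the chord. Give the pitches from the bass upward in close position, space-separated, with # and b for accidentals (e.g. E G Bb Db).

C F A

The numeral's case and figure indicate a major triad. In F major its root, scale degree 1, is F.
That chord is spelled F-A-C.
The figured bass 64 indicates second inversion, placing the fifth (C) in the bass: C-F-A.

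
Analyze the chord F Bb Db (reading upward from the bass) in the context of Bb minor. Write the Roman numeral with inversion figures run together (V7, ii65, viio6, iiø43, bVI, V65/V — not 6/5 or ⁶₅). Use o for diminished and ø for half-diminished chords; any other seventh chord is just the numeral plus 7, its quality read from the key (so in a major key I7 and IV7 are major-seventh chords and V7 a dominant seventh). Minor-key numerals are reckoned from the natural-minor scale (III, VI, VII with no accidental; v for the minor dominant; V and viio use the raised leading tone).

i64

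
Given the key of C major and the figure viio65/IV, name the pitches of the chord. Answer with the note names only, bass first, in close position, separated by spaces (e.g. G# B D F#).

The slash marks an applied leading-tone chord: viio of IV. In C major, IV is F, so the leading tone to it is E, a half step below.
Building a fully diminished seventh chord on E gives E-G-Bb-Db.
With the 65 figure the chord is in first inversion; from the bass G upward in close position it reads G-Bb-Db-E.

G Bb Db E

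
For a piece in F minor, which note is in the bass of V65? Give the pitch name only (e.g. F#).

E

V in F minor has root C; the chord is C-E-G-Bb.
The figure 65 means first inversion — the third is in the bass.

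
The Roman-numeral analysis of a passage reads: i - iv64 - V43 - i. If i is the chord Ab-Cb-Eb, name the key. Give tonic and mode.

Ab minor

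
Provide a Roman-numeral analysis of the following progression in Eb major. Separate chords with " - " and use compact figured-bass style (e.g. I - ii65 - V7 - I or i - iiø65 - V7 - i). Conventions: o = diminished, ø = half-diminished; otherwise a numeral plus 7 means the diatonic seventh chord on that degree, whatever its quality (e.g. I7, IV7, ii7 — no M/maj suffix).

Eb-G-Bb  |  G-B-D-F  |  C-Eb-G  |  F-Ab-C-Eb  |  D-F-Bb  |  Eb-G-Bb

Eb-G-Bb: major triad on Eb = scale degree 1 → I.
G-B-D-F: chromatic; G is V of vi, so V7/vi.
C-Eb-G: root C is the submediant; minor triad there is vi.
F-Ab-C-Eb has root F, degree 2 in Eb major, so ii7.
D-F-Bb: major triad on Bb = scale degree 5 → V6.
Eb-G-Bb has root Eb, degree 1 in Eb major, so I.

I - V7/vi - vi - ii7 - V6 - I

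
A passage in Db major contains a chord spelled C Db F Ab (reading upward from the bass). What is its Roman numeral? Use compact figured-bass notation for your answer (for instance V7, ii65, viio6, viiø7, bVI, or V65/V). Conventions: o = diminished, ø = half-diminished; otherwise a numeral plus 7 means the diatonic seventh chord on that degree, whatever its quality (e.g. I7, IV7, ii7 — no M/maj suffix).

I42

The pitches Db-F-Ab-C form a major seventh chord rooted on Db.
In Db major, Db is the tonic; the diatonic major seventh chord there is I7.
With C in the bass the chord is in third inversion, so the figured bass is 42.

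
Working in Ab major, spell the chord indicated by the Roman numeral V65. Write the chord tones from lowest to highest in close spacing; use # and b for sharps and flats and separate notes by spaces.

The numeral's case and figure indicate a dominant seventh chord. In Ab major its root, the fifth degree, is Eb.
That chord is spelled Eb-G-Bb-Db.
The figured bass 65 indicates first inversion, placing the third (G) in the bass: G-Bb-Db-Eb.

G Bb Db Eb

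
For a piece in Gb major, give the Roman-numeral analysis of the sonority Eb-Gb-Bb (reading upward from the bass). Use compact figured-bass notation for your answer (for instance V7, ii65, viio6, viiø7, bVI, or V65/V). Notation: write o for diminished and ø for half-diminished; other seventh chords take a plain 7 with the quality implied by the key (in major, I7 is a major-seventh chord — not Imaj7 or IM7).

vi

The pitches Eb-Gb-Bb form a minor triad rooted on Eb.
Eb is scale degree 6 in Gb major, and a minor triad on that degree is written vi.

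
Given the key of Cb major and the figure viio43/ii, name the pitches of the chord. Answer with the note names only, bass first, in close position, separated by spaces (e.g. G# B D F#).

Gb Bbb C Eb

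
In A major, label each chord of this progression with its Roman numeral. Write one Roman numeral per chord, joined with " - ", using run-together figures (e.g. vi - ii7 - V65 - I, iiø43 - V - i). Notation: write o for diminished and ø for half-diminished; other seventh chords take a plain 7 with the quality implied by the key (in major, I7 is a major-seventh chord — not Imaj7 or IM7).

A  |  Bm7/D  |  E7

I - ii65 - V7

A has root A, degree 1 in A major, so I.
Bm7/D: minor seventh chord on B = scale degree 2 → ii65.
E7 has root E, degree 5 in A major, so V7.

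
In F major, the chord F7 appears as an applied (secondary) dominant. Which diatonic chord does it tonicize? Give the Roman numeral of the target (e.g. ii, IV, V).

IV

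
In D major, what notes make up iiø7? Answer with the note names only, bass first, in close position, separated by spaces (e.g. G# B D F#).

E G Bb D

Scale degree 2 in D major is E; here the chord built on it is altered to a half-diminished seventh chord. iiø7 is the half-diminished supertonic seventh, borrowed from the parallel minor.
So the chord is E-G-Bb-D.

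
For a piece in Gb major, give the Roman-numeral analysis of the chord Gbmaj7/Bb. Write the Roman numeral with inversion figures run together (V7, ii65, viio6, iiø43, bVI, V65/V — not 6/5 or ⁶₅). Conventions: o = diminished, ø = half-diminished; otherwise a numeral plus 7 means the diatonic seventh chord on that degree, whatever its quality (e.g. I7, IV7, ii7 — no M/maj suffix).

Stacked in thirds the chord is Gb-Bb-Db-F: a major seventh chord on Gb.
In Gb major, Gb is the tonic; the diatonic major seventh chord there is I7.
With Bb in the bass the chord is in first inversion, so the figured bass is 65.

I65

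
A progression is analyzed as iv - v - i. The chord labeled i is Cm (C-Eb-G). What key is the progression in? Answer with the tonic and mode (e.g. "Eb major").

C minor

The anchor chord is a minor triad on C, labeled i.
If C is scale degree 1 and the mode makes that degree carry a minor triad, the tonic is C and the mode is minor.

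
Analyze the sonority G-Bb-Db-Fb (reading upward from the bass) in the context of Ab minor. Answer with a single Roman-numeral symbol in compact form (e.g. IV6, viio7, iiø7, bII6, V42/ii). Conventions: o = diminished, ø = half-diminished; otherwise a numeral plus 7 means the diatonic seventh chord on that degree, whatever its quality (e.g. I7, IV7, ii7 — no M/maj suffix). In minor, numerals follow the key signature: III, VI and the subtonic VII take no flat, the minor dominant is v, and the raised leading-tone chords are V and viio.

viio7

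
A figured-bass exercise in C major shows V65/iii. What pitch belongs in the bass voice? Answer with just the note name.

The applied chord V65/iii is rooted on B: B-D#-F#-A.
The figure 65 means first inversion — the third is in the bass.

D#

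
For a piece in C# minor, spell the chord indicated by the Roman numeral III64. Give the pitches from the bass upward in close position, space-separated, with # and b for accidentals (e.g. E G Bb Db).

In C# minor, scale degree 3 is E, and the diatonic chord built there is a major triad.
Stacking thirds from E gives E-G#-B.
With the 64 figure the chord is in second inversion; from the bass B upward in close position it reads B-E-G#.

B E G#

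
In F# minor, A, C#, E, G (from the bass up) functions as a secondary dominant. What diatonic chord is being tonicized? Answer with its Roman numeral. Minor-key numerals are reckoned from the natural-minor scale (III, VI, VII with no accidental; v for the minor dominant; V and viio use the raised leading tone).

VI

The chord is a dominant seventh chord on A.
A dominant resolves down a perfect fifth: A → D. In F# minor, D is scale degree 6, i.e. VI.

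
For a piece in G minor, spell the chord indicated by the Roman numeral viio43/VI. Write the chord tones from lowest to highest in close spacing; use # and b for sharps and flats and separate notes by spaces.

Ab Cb D F

The slash marks an applied leading-tone chord: viio of VI. In G minor, VI is Eb, so the leading tone to it is D, a half step below.
Building a fully diminished seventh chord on D gives D-F-Ab-Cb.
The figured bass 43 indicates second inversion, placing the fifth (Ab) in the bass: Ab-Cb-D-F.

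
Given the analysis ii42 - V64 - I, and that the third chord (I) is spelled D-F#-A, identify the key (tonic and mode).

D major

I is given as D-F#-A — a major triad with root D.
If D is scale degree 1 and the mode makes that degree carry a major triad, the tonic is D and the mode is major.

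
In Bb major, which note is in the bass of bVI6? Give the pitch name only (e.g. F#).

bVI in Bb major has root Gb; the chord is Gb-Bb-Db.
The figure 6 means first inversion — the third is in the bass.

Bb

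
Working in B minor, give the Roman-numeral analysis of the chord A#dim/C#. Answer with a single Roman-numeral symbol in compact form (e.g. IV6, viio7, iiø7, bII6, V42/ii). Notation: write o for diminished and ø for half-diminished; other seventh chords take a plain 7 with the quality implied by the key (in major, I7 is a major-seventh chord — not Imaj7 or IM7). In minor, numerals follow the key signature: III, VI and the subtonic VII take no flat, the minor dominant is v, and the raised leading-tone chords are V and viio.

Stacked in thirds the chord is A#-C#-E: a diminished triad on A#.
In B minor, A# is the leading tone; the diatonic diminished triad there is viio.
With C# in the bass the chord is in first inversion, so the figured bass is 6.

viio6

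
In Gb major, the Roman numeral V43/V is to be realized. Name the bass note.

Eb

The applied chord V43/V is rooted on Ab: Ab-C-Eb-Gb.
The figure 43 means second inversion — the fifth is in the bass.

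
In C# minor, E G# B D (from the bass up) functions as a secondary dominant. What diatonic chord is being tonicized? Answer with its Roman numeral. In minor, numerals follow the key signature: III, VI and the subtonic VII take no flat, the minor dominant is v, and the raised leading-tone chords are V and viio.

VI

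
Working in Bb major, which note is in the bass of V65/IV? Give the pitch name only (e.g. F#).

The applied chord V65/IV is rooted on Bb: Bb-D-F-Ab.
The figure 65 means first inversion — the third is in the bass.

D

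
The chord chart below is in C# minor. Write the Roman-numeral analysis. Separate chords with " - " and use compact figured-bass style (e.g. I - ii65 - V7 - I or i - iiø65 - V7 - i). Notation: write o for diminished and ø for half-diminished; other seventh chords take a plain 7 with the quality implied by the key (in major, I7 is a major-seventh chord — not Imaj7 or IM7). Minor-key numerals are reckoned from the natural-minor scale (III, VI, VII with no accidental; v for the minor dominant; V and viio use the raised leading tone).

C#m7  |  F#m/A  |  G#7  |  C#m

i7 - iv6 - V7 - i

C#m7: minor seventh chord on C# = scale degree 1 → i7.
F#m/A has root F#, degree 4 in C# minor, so iv6.
G#7: dominant seventh chord on G# = scale degree 5 → V7.
C#m has root C#, degree 1 in C# minor, so i.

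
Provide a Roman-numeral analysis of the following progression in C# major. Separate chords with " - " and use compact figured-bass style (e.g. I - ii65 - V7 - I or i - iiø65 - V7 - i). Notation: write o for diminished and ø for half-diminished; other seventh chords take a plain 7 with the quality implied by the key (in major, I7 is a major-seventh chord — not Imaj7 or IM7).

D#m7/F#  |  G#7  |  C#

ii65 - V7 - I

D#m7/F# has root D#, degree 2 in C# major, so ii65.
G#7: dominant seventh chord on G# = scale degree 5 → V7.
C#: major triad on C# = scale degree 1 → I.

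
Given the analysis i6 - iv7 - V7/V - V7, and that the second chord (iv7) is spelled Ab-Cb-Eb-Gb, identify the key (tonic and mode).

Eb minor

The chord Abm7 is a minor seventh chord rooted on Ab; its label is iv7.
Counting down 3 scale steps from Ab places the tonic on Eb; a minor seventh chord on degree 4 is diatonic only in minor.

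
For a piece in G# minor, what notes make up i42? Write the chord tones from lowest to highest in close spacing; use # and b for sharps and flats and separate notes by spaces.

F# G# B D#

In G# minor, the tonic is G#, and the diatonic chord built there is a minor seventh chord.
Stacking thirds from G# gives G#-B-D#-F#.
The figured bass 42 indicates third inversion, placing the seventh (F#) in the bass: F#-G#-B-D#.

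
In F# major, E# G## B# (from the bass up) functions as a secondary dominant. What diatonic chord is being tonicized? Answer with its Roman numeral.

The chord is a major triad on E#.
A dominant resolves down a perfect fifth: E# → A#. In F# major, A# is scale degree 3, i.e. iii.

iii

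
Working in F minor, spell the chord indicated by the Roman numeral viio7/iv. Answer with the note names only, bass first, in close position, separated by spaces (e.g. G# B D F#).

A C Eb Gb

viio7/iv is a secondary leading-tone chord. The target iv is Bb in F minor; the applied chord is rooted a semitone below, on A.
Building a fully diminished seventh chord on A gives A-C-Eb-Gb.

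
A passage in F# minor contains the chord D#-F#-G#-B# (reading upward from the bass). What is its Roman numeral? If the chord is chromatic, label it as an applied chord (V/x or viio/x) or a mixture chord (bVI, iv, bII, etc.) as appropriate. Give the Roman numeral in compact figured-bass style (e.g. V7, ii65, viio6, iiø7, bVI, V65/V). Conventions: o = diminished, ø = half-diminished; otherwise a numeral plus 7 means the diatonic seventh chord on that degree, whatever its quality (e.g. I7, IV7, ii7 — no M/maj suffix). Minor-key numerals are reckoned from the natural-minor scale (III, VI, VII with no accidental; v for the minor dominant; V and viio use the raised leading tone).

The pitches G#-B#-D#-F# form a dominant seventh chord rooted on G#.
G# is not a diatonic chord root with this quality in F# minor, but it lies a perfect fifth above C# (V), so the chord functions as an applied dominant of V.
With D# in the bass the chord is in second inversion, so the figured bass is 43.

V43/V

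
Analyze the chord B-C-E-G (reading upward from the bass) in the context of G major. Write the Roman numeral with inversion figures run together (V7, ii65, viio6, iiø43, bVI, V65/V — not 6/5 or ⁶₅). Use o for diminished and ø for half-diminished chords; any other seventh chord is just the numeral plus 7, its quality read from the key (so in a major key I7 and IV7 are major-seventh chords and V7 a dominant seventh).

The pitches C-E-G-B form a major seventh chord rooted on C.
In G major, C is the subdominant; the diatonic major seventh chord there is IV7.
With B in the bass the chord is in third inversion, so the figured bass is 42.

IV42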